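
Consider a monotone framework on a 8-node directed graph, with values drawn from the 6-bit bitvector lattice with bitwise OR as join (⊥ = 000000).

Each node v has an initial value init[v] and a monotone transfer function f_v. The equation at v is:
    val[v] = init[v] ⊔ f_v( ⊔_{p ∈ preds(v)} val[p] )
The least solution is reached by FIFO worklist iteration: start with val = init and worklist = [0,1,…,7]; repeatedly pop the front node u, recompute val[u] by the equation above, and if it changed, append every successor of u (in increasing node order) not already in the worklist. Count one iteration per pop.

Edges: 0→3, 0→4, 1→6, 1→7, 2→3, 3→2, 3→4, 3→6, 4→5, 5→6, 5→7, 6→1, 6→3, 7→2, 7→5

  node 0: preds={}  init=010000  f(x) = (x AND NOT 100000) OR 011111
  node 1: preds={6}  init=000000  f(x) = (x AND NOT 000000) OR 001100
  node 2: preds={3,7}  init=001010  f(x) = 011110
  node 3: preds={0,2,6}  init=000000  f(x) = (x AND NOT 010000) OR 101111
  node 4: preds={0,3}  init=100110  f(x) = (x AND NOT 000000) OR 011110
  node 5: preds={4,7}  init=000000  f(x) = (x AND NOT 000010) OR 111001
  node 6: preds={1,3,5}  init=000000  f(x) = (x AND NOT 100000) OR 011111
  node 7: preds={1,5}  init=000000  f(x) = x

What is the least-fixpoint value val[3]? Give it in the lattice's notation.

Trace (16 dequeues):
  [1] u=0 | in 000000 | out 011111 | prev 010000 | push {}
  [2] u=1 | in 000000 | out 001100 | prev 000000 | push {}
  [3] u=2 | in 000000 | out 011110 | prev 001010 | push {}
  [4] u=3 | in 011111 | out 101111 | prev 000000 | push {2}
  [5] u=4 | in 111111 | out 111111 | prev 100110 | push {}
  [6] u=5 | in 111111 | out 111101 | prev 000000 | push {}
  [7] u=6 | in 111111 | out 011111 | prev 000000 | push {1,3}
  [8] u=7 | in 111101 | out 111101 | prev 000000 | push {5}
  [9] u=2 | in 111111 | out 011110 | ==
  [10] u=1 | in 011111 | out 011111 | prev 001100 | push {6,7}
  [11] u=3 | in 011111 | out 101111 | ==
  [12] u=5 | in 111111 | out 111101 | ==
  [13] u=6 | in 111111 | out 011111 | ==
  [14] u=7 | in 111111 | out 111111 | prev 111101 | push {2,5}
  [15] u=2 | in 111111 | out 011110 | ==
  [16] u=5 | in 111111 | out 111101 | ==

Converged values:
  [0] 011111
  [1] 011111
  [2] 011110
  [3] 101111
  [4] 111111
  [5] 111101
  [6] 011111
  [7] 111111

101111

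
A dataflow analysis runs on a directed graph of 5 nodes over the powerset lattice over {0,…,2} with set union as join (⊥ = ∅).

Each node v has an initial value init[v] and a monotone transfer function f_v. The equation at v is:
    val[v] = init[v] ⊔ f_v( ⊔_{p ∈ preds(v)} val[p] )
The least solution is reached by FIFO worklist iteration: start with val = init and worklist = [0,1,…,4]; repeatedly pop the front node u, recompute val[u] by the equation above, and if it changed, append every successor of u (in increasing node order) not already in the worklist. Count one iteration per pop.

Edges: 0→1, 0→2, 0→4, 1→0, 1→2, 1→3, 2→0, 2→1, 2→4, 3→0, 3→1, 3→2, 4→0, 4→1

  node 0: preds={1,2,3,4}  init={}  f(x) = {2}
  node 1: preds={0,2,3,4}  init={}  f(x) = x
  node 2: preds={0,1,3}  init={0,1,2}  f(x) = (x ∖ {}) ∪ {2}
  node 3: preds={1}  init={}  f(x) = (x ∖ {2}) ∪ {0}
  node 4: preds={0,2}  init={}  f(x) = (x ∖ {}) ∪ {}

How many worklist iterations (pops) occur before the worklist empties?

Worklist (8 pops):
  #1 pop 0: in={0,1,2} → {2} (was {}); enqueue []
  #2 pop 1: in={0,1,2} → {0,1,2} (was {}); enqueue [0]
  #3 pop 2: in={0,1,2} → {0,1,2} (no change)
  #4 pop 3: in={0,1,2} → {0,1} (was {}); enqueue [1,2]
  #5 pop 4: in={0,1,2} → {0,1,2} (was {}); enqueue []
  #6 pop 0: in={0,1,2} → {2} (no change)
  #7 pop 1: in={0,1,2} → {0,1,2} (no change)
  #8 pop 2: in={0,1,2} → {0,1,2} (no change)

Fixpoint:
  val[0] = {2}
  val[1] = {0,1,2}
  val[2] = {0,1,2}
  val[3] = {0,1}
  val[4] = {0,1,2}

8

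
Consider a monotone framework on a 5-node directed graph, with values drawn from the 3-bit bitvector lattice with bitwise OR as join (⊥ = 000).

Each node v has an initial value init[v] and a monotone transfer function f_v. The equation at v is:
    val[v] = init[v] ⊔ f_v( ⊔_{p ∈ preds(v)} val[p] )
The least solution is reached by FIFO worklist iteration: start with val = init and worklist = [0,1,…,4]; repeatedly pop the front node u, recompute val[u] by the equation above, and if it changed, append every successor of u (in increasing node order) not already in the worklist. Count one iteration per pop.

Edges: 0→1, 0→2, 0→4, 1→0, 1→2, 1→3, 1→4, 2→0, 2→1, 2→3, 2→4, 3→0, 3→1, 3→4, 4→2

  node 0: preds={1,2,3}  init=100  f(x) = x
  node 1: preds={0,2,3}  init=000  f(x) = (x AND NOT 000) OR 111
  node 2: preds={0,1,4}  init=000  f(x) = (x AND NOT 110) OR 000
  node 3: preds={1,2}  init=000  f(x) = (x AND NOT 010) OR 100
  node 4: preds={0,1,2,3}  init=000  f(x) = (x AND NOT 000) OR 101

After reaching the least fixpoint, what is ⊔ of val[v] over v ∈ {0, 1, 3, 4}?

111

Worklist (9 pops):
  #1 pop 0: in=000 → 100 (no change)
  #2 pop 1: in=100 → 111 (was 000); enqueue [0]
  #3 pop 2: in=111 → 001 (was 000); enqueue [1]
  #4 pop 3: in=111 → 101 (was 000); enqueue []
  #5 pop 4: in=111 → 111 (was 000); enqueue [2]
  #6 pop 0: in=111 → 111 (was 100); enqueue [4]
  #7 pop 1: in=111 → 111 (no change)
  #8 pop 2: in=111 → 001 (no change)
  #9 pop 4: in=111 → 111 (no change)

Fixpoint:
  val[0] = 111
  val[1] = 111
  val[2] = 001
  val[3] = 101
  val[4] = 111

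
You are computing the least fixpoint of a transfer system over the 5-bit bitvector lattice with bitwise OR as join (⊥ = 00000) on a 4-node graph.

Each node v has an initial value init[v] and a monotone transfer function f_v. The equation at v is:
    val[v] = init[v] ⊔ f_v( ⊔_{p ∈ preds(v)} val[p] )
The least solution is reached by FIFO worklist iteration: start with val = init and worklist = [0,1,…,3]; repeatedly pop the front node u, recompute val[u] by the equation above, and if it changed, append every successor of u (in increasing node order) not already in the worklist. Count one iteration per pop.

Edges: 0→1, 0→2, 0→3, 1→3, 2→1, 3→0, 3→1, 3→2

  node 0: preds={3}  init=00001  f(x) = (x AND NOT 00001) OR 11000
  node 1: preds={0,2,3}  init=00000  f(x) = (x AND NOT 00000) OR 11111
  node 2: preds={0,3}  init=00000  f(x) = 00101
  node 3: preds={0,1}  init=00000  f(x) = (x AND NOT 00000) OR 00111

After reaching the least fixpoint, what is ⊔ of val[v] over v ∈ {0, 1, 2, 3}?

11111

Worklist (9 pops):
  #1 pop 0: in=00000 → 11001 (was 00001); enqueue []
  #2 pop 1: in=11001 → 11111 (was 00000); enqueue []
  #3 pop 2: in=11001 → 00101 (was 00000); enqueue [1]
  #4 pop 3: in=11111 → 11111 (was 00000); enqueue [0,2]
  #5 pop 1: in=11111 → 11111 (no change)
  #6 pop 0: in=11111 → 11111 (was 11001); enqueue [1,3]
  #7 pop 2: in=11111 → 00101 (no change)
  #8 pop 1: in=11111 → 11111 (no change)
  #9 pop 3: in=11111 → 11111 (no change)

Fixpoint:
  val[0] = 11111
  val[1] = 11111
  val[2] = 00101
  val[3] = 11111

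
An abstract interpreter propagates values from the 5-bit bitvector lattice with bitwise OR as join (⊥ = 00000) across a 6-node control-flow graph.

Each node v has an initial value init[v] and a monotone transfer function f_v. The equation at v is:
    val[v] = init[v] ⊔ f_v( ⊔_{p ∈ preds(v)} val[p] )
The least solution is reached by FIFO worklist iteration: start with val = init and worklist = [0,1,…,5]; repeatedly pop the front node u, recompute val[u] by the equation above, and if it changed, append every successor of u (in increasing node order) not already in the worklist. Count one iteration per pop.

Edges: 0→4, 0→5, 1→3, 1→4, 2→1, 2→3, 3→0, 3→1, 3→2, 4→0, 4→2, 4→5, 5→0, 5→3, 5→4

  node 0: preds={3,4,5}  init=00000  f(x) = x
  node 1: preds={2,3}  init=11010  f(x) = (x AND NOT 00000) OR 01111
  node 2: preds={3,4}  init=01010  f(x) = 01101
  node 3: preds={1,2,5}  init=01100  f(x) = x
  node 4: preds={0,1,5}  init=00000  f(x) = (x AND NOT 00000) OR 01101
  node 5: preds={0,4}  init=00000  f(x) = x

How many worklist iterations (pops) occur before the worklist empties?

Worklist (12 pops):
  #1 pop 0: in=01100 → 01100 (was 00000); enqueue []
  #2 pop 1: in=01110 → 11111 (was 11010); enqueue []
  #3 pop 2: in=01100 → 01111 (was 01010); enqueue [1]
  #4 pop 3: in=11111 → 11111 (was 01100); enqueue [0,2]
  #5 pop 4: in=11111 → 11111 (was 00000); enqueue []
  #6 pop 5: in=11111 → 11111 (was 00000); enqueue [3,4]
  #7 pop 1: in=11111 → 11111 (no change)
  #8 pop 0: in=11111 → 11111 (was 01100); enqueue [5]
  #9 pop 2: in=11111 → 01111 (no change)
  #10 pop 3: in=11111 → 11111 (no change)
  #11 pop 4: in=11111 → 11111 (no change)
  #12 pop 5: in=11111 → 11111 (no change)

Fixpoint:
  val[0] = 11111
  val[1] = 11111
  val[2] = 01111
  val[3] = 11111
  val[4] = 11111
  val[5] = 11111

12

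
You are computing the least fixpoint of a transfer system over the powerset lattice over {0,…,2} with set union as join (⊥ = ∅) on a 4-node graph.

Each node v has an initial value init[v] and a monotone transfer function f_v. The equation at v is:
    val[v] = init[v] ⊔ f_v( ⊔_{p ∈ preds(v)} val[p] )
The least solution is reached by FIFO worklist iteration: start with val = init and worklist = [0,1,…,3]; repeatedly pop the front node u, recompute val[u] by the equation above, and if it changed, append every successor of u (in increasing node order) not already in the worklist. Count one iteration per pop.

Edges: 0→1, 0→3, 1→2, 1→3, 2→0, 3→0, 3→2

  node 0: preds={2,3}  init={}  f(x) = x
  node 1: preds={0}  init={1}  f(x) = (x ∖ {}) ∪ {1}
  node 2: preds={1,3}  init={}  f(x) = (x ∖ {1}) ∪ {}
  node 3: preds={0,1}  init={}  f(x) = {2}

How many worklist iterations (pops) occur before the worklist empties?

Trace (10 dequeues):
  [1] u=0 | in {} | out {} | ==
  [2] u=1 | in {} | out {1} | ==
  [3] u=2 | in {1} | out {} | ==
  [4] u=3 | in {1} | out {2} | prev {} | push {0,2}
  [5] u=0 | in {2} | out {2} | prev {} | push {1,3}
  [6] u=2 | in {1,2} | out {2} | prev {} | push {0}
  [7] u=1 | in {2} | out {1,2} | prev {1} | push {2}
  [8] u=3 | in {1,2} | out {2} | ==
  [9] u=0 | in {2} | out {2} | ==
  [10] u=2 | in {1,2} | out {2} | ==

Converged values:
  [0] {2}
  [1] {1,2}
  [2] {2}
  [3] {2}

10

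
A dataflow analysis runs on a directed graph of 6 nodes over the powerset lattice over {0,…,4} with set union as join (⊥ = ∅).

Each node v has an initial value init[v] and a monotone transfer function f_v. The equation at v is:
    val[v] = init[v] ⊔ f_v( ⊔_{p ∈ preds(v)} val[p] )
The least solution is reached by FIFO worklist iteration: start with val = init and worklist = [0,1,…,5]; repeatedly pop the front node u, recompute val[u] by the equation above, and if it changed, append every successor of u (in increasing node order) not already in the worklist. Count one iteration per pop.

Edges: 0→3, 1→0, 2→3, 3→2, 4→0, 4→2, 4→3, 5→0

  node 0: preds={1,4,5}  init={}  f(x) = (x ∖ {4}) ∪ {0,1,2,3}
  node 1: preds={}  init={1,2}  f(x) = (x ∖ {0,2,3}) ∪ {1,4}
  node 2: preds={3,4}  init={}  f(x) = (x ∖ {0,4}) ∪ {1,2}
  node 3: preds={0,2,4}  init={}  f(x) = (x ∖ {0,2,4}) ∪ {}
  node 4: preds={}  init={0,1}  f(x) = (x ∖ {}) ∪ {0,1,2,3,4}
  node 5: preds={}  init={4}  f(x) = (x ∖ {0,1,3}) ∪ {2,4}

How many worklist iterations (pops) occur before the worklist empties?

Trace (9 dequeues):
  [1] u=0 | in {0,1,2,4} | out {0,1,2,3} | prev {} | push {}
  [2] u=1 | in {} | out {1,2,4} | prev {1,2} | push {0}
  [3] u=2 | in {0,1} | out {1,2} | prev {} | push {}
  [4] u=3 | in {0,1,2,3} | out {1,3} | prev {} | push {2}
  [5] u=4 | in {} | out {0,1,2,3,4} | prev {0,1} | push {3}
  [6] u=5 | in {} | out {2,4} | prev {4} | push {}
  [7] u=0 | in {0,1,2,3,4} | out {0,1,2,3} | ==
  [8] u=2 | in {0,1,2,3,4} | out {1,2,3} | prev {1,2} | push {}
  [9] u=3 | in {0,1,2,3,4} | out {1,3} | ==

Converged values:
  [0] {0,1,2,3}
  [1] {1,2,4}
  [2] {1,2,3}
  [3] {1,3}
  [4] {0,1,2,3,4}
  [5] {2,4}

9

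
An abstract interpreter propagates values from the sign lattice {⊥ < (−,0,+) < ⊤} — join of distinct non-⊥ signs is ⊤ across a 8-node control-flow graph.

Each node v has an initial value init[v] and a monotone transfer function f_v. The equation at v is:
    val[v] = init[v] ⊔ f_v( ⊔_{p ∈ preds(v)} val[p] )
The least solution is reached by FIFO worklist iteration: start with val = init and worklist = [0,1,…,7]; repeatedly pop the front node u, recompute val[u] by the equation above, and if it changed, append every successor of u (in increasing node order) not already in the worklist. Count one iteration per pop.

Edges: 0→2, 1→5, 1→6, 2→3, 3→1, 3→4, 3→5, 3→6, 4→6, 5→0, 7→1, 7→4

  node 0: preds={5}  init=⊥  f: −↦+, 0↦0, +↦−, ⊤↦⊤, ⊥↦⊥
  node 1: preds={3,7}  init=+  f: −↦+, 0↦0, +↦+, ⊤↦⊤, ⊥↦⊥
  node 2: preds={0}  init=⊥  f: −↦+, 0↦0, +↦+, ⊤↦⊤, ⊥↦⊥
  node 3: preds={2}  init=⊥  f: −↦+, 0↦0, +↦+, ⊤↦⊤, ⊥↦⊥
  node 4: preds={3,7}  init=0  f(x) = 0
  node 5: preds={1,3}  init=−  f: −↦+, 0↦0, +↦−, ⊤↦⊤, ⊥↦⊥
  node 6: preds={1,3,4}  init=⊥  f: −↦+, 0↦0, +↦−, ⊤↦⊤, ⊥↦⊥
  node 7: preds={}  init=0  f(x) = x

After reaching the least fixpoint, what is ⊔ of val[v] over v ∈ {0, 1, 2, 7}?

Trace (16 dequeues):
  [1] u=0 | in − | out + | prev ⊥ | push {}
  [2] u=1 | in 0 | out ⊤ | prev + | push {}
  [3] u=2 | in + | out + | prev ⊥ | push {}
  [4] u=3 | in + | out + | prev ⊥ | push {1}
  [5] u=4 | in ⊤ | out 0 | ==
  [6] u=5 | in ⊤ | out ⊤ | prev − | push {0}
  [7] u=6 | in ⊤ | out ⊤ | prev ⊥ | push {}
  [8] u=7 | in ⊥ | out 0 | ==
  [9] u=1 | in ⊤ | out ⊤ | ==
  [10] u=0 | in ⊤ | out ⊤ | prev + | push {2}
  [11] u=2 | in ⊤ | out ⊤ | prev + | push {3}
  [12] u=3 | in ⊤ | out ⊤ | prev + | push {1,4,5,6}
  [13] u=1 | in ⊤ | out ⊤ | ==
  [14] u=4 | in ⊤ | out 0 | ==
  [15] u=5 | in ⊤ | out ⊤ | ==
  [16] u=6 | in ⊤ | out ⊤ | ==

Converged values:
  [0] ⊤
  [1] ⊤
  [2] ⊤
  [3] ⊤
  [4] 0
  [5] ⊤
  [6] ⊤
  [7] 0

⊤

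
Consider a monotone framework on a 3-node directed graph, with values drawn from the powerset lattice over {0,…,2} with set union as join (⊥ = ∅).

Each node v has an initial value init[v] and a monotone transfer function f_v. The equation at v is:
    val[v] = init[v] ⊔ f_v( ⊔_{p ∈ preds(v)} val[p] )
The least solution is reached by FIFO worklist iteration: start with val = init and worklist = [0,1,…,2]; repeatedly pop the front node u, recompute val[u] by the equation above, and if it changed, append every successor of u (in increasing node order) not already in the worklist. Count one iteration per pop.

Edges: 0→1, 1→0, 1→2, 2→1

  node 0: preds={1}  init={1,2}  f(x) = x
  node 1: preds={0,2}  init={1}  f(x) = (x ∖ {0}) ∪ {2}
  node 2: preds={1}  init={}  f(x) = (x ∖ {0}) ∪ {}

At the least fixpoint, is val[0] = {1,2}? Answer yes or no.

yes

Worklist (5 pops):
  #1 pop 0: in={1} → {1,2} (no change)
  #2 pop 1: in={1,2} → {1,2} (was {1}); enqueue [0]
  #3 pop 2: in={1,2} → {1,2} (was {}); enqueue [1]
  #4 pop 0: in={1,2} → {1,2} (no change)
  #5 pop 1: in={1,2} → {1,2} (no change)

Fixpoint:
  val[0] = {1,2}
  val[1] = {1,2}
  val[2] = {1,2}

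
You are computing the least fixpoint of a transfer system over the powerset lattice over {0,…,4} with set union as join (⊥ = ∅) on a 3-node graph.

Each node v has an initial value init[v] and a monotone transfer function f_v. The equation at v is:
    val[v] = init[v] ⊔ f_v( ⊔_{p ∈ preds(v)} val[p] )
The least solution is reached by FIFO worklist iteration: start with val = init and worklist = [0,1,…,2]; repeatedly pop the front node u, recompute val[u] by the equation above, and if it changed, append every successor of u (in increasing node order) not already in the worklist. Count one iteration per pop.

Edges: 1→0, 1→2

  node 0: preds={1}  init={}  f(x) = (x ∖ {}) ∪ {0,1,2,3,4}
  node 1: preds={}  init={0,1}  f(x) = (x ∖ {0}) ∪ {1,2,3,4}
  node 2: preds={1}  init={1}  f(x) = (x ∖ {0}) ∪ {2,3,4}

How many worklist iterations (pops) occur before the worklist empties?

Trace (4 dequeues):
  [1] u=0 | in {0,1} | out {0,1,2,3,4} | prev {} | push {}
  [2] u=1 | in {} | out {0,1,2,3,4} | prev {0,1} | push {0}
  [3] u=2 | in {0,1,2,3,4} | out {1,2,3,4} | prev {1} | push {}
  [4] u=0 | in {0,1,2,3,4} | out {0,1,2,3,4} | ==

Converged values:
  [0] {0,1,2,3,4}
  [1] {0,1,2,3,4}
  [2] {1,2,3,4}

4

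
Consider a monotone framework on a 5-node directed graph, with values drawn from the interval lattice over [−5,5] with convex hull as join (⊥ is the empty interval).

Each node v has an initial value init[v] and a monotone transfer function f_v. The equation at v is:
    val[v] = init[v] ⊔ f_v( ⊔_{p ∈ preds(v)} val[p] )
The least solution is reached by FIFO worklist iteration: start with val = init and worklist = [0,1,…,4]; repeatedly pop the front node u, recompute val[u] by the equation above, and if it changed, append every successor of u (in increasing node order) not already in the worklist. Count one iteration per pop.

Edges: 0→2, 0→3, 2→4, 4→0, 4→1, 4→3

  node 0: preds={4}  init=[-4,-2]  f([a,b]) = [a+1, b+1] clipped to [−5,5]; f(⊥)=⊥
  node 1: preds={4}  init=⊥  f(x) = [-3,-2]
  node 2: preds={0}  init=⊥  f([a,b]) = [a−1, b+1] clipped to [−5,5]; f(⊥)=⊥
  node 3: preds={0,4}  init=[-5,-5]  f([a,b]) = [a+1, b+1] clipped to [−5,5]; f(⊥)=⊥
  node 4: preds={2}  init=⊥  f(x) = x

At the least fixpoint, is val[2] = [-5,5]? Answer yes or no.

Iteration log — 24 steps:
  step 1. node 0  ⊔preds=⊥  new=[-4,-2]  stable
  step 2. node 1  ⊔preds=⊥  new=[-3,-2]  old=⊥  +wl: 
  step 3. node 2  ⊔preds=[-4,-2]  new=[-5,-1]  old=⊥  +wl: 
  step 4. node 3  ⊔preds=[-4,-2]  new=[-5,-1]  old=[-5,-5]  +wl: 
  step 5. node 4  ⊔preds=[-5,-1]  new=[-5,-1]  old=⊥  +wl: 0,1,3
  step 6. node 0  ⊔preds=[-5,-1]  new=[-4,0]  old=[-4,-2]  +wl: 2
  step 7. node 1  ⊔preds=[-5,-1]  new=[-3,-2]  stable
  step 8. node 3  ⊔preds=[-5,0]  new=[-5,1]  old=[-5,-1]  +wl: 
  step 9. node 2  ⊔preds=[-4,0]  new=[-5,1]  old=[-5,-1]  +wl: 4
  step 10. node 4  ⊔preds=[-5,1]  new=[-5,1]  old=[-5,-1]  +wl: 0,1,3
  step 11. node 0  ⊔preds=[-5,1]  new=[-4,2]  old=[-4,0]  +wl: 2
  step 12. node 1  ⊔preds=[-5,1]  new=[-3,-2]  stable
  step 13. node 3  ⊔preds=[-5,2]  new=[-5,3]  old=[-5,1]  +wl: 
  step 14. node 2  ⊔preds=[-4,2]  new=[-5,3]  old=[-5,1]  +wl: 4
  step 15. node 4  ⊔preds=[-5,3]  new=[-5,3]  old=[-5,1]  +wl: 0,1,3
  step 16. node 0  ⊔preds=[-5,3]  new=[-4,4]  old=[-4,2]  +wl: 2
  step 17. node 1  ⊔preds=[-5,3]  new=[-3,-2]  stable
  step 18. node 3  ⊔preds=[-5,4]  new=[-5,5]  old=[-5,3]  +wl: 
  step 19. node 2  ⊔preds=[-4,4]  new=[-5,5]  old=[-5,3]  +wl: 4
  step 20. node 4  ⊔preds=[-5,5]  new=[-5,5]  old=[-5,3]  +wl: 0,1,3
  step 21. node 0  ⊔preds=[-5,5]  new=[-4,5]  old=[-4,4]  +wl: 2
  step 22. node 1  ⊔preds=[-5,5]  new=[-3,-2]  stable
  step 23. node 3  ⊔preds=[-5,5]  new=[-5,5]  stable
  step 24. node 2  ⊔preds=[-4,5]  new=[-5,5]  stable

Least fixpoint reached:
  node 0: [-4,5]
  node 1: [-3,-2]
  node 2: [-5,5]
  node 3: [-5,5]
  node 4: [-5,5]

yes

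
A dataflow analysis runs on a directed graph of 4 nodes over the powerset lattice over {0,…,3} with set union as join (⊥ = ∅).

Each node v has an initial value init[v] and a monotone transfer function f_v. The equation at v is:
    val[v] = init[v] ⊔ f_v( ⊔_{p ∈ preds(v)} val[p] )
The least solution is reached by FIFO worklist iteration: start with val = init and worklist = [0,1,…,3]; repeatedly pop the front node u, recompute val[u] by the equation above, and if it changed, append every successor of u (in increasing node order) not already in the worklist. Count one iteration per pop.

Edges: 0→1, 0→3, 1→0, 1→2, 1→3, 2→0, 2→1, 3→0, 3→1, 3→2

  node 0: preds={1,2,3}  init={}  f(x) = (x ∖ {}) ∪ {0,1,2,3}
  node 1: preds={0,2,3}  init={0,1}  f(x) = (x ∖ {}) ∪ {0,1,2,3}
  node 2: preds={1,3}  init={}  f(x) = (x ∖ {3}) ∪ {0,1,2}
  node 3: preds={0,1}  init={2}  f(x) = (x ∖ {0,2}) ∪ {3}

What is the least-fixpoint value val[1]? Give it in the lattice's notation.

{0,1,2,3}

Worklist (7 pops):
  #1 pop 0: in={0,1,2} → {0,1,2,3} (was {}); enqueue []
  #2 pop 1: in={0,1,2,3} → {0,1,2,3} (was {0,1}); enqueue [0]
  #3 pop 2: in={0,1,2,3} → {0,1,2} (was {}); enqueue [1]
  #4 pop 3: in={0,1,2,3} → {1,2,3} (was {2}); enqueue [2]
  #5 pop 0: in={0,1,2,3} → {0,1,2,3} (no change)
  #6 pop 1: in={0,1,2,3} → {0,1,2,3} (no change)
  #7 pop 2: in={0,1,2,3} → {0,1,2} (no change)

Fixpoint:
  val[0] = {0,1,2,3}
  val[1] = {0,1,2,3}
  val[2] = {0,1,2}
  val[3] = {1,2,3}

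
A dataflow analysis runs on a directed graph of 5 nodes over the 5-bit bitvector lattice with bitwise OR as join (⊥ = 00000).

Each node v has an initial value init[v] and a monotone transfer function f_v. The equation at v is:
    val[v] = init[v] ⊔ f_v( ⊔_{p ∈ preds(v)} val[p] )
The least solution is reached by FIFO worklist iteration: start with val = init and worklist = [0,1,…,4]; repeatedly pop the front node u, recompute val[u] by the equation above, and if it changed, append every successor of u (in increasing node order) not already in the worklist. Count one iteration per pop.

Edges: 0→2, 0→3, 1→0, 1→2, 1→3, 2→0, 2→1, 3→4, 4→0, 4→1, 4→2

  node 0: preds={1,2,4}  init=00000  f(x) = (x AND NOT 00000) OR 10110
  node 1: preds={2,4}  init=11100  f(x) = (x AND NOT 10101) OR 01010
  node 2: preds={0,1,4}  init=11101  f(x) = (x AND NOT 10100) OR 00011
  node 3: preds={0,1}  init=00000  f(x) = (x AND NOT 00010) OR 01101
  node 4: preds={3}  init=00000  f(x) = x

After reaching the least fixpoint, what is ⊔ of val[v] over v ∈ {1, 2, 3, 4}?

Iteration log — 8 steps:
  step 1. node 0  ⊔preds=11101  new=11111  old=00000  +wl: 
  step 2. node 1  ⊔preds=11101  new=11110  old=11100  +wl: 0
  step 3. node 2  ⊔preds=11111  new=11111  old=11101  +wl: 1
  step 4. node 3  ⊔preds=11111  new=11101  old=00000  +wl: 
  step 5. node 4  ⊔preds=11101  new=11101  old=00000  +wl: 2
  step 6. node 0  ⊔preds=11111  new=11111  stable
  step 7. node 1  ⊔preds=11111  new=11110  stable
  step 8. node 2  ⊔preds=11111  new=11111  stable

Least fixpoint reached:
  node 0: 11111
  node 1: 11110
  node 2: 11111
  node 3: 11101
  node 4: 11101

11111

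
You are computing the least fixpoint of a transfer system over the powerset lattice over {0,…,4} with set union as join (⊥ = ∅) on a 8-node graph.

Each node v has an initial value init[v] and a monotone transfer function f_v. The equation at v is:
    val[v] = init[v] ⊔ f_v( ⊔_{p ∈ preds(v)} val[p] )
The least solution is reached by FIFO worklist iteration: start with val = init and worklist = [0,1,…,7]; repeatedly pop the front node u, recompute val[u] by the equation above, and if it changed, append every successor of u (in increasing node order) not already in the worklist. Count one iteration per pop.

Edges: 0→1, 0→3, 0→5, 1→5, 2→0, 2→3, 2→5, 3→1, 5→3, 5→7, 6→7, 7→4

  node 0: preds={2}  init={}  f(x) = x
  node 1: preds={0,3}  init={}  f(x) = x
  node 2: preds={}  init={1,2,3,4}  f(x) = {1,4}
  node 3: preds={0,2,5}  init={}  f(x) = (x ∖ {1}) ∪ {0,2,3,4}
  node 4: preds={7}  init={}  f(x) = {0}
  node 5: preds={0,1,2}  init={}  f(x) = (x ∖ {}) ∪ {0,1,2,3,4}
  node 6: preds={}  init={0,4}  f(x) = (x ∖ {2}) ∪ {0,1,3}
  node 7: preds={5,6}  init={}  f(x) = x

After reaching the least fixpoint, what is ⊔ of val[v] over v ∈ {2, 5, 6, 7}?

Iteration log — 12 steps:
  step 1. node 0  ⊔preds={1,2,3,4}  new={1,2,3,4}  old={}  +wl: 
  step 2. node 1  ⊔preds={1,2,3,4}  new={1,2,3,4}  old={}  +wl: 
  step 3. node 2  ⊔preds={}  new={1,2,3,4}  stable
  step 4. node 3  ⊔preds={1,2,3,4}  new={0,2,3,4}  old={}  +wl: 1
  step 5. node 4  ⊔preds={}  new={0}  old={}  +wl: 
  step 6. node 5  ⊔preds={1,2,3,4}  new={0,1,2,3,4}  old={}  +wl: 3
  step 7. node 6  ⊔preds={}  new={0,1,3,4}  old={0,4}  +wl: 
  step 8. node 7  ⊔preds={0,1,2,3,4}  new={0,1,2,3,4}  old={}  +wl: 4
  step 9. node 1  ⊔preds={0,1,2,3,4}  new={0,1,2,3,4}  old={1,2,3,4}  +wl: 5
  step 10. node 3  ⊔preds={0,1,2,3,4}  new={0,2,3,4}  stable
  step 11. node 4  ⊔preds={0,1,2,3,4}  new={0}  stable
  step 12. node 5  ⊔preds={0,1,2,3,4}  new={0,1,2,3,4}  stable

Least fixpoint reached:
  node 0: {1,2,3,4}
  node 1: {0,1,2,3,4}
  node 2: {1,2,3,4}
  node 3: {0,2,3,4}
  node 4: {0}
  node 5: {0,1,2,3,4}
  node 6: {0,1,3,4}
  node 7: {0,1,2,3,4}

{0,1,2,3,4}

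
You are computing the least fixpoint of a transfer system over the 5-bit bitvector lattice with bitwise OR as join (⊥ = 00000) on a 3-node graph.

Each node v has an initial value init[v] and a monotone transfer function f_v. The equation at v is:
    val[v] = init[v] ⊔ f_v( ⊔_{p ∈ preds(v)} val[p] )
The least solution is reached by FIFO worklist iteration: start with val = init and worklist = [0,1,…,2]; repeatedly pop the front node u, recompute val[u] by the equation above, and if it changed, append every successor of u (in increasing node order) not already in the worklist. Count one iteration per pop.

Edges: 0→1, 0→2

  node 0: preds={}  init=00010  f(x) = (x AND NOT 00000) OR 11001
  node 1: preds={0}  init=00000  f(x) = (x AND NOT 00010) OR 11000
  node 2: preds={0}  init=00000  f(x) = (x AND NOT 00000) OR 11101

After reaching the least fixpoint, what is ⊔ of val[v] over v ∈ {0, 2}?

Trace (3 dequeues):
  [1] u=0 | in 00000 | out 11011 | prev 00010 | push {}
  [2] u=1 | in 11011 | out 11001 | prev 00000 | push {}
  [3] u=2 | in 11011 | out 11111 | prev 00000 | push {}

Converged values:
  [0] 11011
  [1] 11001
  [2] 11111

11111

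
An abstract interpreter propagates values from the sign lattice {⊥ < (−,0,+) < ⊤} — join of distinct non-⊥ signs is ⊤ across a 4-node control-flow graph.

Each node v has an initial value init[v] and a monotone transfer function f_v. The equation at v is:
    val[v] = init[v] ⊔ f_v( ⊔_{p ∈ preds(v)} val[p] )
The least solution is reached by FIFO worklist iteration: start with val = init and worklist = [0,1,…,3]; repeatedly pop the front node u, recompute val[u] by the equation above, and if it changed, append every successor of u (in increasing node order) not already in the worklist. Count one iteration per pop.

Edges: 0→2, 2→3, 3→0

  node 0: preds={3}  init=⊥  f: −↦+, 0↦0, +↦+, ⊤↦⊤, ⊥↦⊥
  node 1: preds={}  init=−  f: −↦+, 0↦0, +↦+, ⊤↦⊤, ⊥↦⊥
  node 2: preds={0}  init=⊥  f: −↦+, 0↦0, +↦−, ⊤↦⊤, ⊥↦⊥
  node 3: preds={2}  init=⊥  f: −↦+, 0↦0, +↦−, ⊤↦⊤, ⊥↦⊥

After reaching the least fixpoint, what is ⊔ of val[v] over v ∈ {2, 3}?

⊥

Worklist (4 pops):
  #1 pop 0: in=⊥ → ⊥ (no change)
  #2 pop 1: in=⊥ → − (no change)
  #3 pop 2: in=⊥ → ⊥ (no change)
  #4 pop 3: in=⊥ → ⊥ (no change)

Fixpoint:
  val[0] = ⊥
  val[1] = −
  val[2] = ⊥
  val[3] = ⊥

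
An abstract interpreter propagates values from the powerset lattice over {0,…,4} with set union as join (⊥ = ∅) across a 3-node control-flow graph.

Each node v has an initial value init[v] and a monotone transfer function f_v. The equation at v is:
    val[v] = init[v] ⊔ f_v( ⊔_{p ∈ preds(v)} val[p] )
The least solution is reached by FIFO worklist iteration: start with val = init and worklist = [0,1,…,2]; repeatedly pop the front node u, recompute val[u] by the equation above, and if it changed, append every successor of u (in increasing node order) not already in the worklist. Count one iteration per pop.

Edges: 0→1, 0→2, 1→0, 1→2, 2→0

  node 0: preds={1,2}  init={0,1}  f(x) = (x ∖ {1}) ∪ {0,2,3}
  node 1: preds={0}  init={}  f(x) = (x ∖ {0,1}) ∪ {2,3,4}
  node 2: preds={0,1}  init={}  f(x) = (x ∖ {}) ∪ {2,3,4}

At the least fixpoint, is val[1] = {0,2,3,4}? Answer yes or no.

Worklist (6 pops):
  #1 pop 0: in={} → {0,1,2,3} (was {0,1}); enqueue []
  #2 pop 1: in={0,1,2,3} → {2,3,4} (was {}); enqueue [0]
  #3 pop 2: in={0,1,2,3,4} → {0,1,2,3,4} (was {}); enqueue []
  #4 pop 0: in={0,1,2,3,4} → {0,1,2,3,4} (was {0,1,2,3}); enqueue [1,2]
  #5 pop 1: in={0,1,2,3,4} → {2,3,4} (no change)
  #6 pop 2: in={0,1,2,3,4} → {0,1,2,3,4} (no change)

Fixpoint:
  val[0] = {0,1,2,3,4}
  val[1] = {2,3,4}
  val[2] = {0,1,2,3,4}

no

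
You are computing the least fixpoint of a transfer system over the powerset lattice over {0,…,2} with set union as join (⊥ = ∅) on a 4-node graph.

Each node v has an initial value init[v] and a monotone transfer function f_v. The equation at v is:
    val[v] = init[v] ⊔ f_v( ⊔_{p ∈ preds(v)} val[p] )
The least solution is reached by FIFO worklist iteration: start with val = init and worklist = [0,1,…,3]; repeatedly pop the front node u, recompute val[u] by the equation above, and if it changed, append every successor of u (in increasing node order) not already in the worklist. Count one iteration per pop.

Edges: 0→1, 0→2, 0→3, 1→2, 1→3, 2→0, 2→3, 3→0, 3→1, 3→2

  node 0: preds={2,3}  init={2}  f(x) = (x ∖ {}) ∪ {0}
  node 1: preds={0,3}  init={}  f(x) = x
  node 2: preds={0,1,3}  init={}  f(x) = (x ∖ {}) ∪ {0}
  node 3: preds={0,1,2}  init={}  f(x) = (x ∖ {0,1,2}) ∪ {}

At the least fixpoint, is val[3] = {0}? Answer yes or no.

Iteration log — 5 steps:
  step 1. node 0  ⊔preds={}  new={0,2}  old={2}  +wl: 
  step 2. node 1  ⊔preds={0,2}  new={0,2}  old={}  +wl: 
  step 3. node 2  ⊔preds={0,2}  new={0,2}  old={}  +wl: 0
  step 4. node 3  ⊔preds={0,2}  new={}  stable
  step 5. node 0  ⊔preds={0,2}  new={0,2}  stable

Least fixpoint reached:
  node 0: {0,2}
  node 1: {0,2}
  node 2: {0,2}
  node 3: {}

no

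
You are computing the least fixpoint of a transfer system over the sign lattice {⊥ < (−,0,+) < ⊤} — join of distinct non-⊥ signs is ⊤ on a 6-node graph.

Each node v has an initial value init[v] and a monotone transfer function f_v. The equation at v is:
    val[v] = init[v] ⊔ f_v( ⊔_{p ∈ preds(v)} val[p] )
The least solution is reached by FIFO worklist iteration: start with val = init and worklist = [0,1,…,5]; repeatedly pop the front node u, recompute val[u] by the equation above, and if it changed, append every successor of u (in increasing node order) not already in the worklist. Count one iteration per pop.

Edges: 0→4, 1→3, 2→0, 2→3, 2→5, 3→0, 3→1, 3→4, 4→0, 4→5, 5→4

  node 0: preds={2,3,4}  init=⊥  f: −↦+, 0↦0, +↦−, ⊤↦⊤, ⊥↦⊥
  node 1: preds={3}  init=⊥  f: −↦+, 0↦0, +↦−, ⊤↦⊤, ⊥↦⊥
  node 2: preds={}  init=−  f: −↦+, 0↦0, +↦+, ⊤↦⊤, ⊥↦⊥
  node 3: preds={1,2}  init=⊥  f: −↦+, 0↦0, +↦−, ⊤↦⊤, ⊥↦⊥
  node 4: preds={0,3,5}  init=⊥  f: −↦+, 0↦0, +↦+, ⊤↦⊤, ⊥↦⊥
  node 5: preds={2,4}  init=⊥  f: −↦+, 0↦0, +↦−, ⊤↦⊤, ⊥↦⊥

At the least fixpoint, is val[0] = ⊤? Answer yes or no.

Trace (12 dequeues):
  [1] u=0 | in − | out + | prev ⊥ | push {}
  [2] u=1 | in ⊥ | out ⊥ | ==
  [3] u=2 | in ⊥ | out − | ==
  [4] u=3 | in − | out + | prev ⊥ | push {0,1}
  [5] u=4 | in + | out + | prev ⊥ | push {}
  [6] u=5 | in ⊤ | out ⊤ | prev ⊥ | push {4}
  [7] u=0 | in ⊤ | out ⊤ | prev + | push {}
  [8] u=1 | in + | out − | prev ⊥ | push {3}
  [9] u=4 | in ⊤ | out ⊤ | prev + | push {0,5}
  [10] u=3 | in − | out + | ==
  [11] u=0 | in ⊤ | out ⊤ | ==
  [12] u=5 | in ⊤ | out ⊤ | ==

Converged values:
  [0] ⊤
  [1] −
  [2] −
  [3] +
  [4] ⊤
  [5] ⊤

yes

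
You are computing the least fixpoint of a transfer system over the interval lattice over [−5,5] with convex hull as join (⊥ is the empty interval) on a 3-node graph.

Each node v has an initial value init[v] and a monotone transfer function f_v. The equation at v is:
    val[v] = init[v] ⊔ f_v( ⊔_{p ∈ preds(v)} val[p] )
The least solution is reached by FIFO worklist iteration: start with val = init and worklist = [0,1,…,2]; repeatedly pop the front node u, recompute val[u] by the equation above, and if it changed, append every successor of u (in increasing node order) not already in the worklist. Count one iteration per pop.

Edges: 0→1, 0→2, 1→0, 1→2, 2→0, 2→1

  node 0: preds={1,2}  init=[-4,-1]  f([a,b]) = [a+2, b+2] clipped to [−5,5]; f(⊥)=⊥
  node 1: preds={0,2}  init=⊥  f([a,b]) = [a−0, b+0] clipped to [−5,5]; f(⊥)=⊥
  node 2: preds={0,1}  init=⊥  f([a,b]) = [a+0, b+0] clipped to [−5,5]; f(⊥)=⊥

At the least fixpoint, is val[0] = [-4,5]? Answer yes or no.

yes

Worklist (14 pops):
  #1 pop 0: in=⊥ → [-4,-1] (no change)
  #2 pop 1: in=[-4,-1] → [-4,-1] (was ⊥); enqueue [0]
  #3 pop 2: in=[-4,-1] → [-4,-1] (was ⊥); enqueue [1]
  #4 pop 0: in=[-4,-1] → [-4,1] (was [-4,-1]); enqueue [2]
  #5 pop 1: in=[-4,1] → [-4,1] (was [-4,-1]); enqueue [0]
  #6 pop 2: in=[-4,1] → [-4,1] (was [-4,-1]); enqueue [1]
  #7 pop 0: in=[-4,1] → [-4,3] (was [-4,1]); enqueue [2]
  #8 pop 1: in=[-4,3] → [-4,3] (was [-4,1]); enqueue [0]
  #9 pop 2: in=[-4,3] → [-4,3] (was [-4,1]); enqueue [1]
  #10 pop 0: in=[-4,3] → [-4,5] (was [-4,3]); enqueue [2]
  #11 pop 1: in=[-4,5] → [-4,5] (was [-4,3]); enqueue [0]
  #12 pop 2: in=[-4,5] → [-4,5] (was [-4,3]); enqueue [1]
  #13 pop 0: in=[-4,5] → [-4,5] (no change)
  #14 pop 1: in=[-4,5] → [-4,5] (no change)

Fixpoint:
  val[0] = [-4,5]
  val[1] = [-4,5]
  val[2] = [-4,5]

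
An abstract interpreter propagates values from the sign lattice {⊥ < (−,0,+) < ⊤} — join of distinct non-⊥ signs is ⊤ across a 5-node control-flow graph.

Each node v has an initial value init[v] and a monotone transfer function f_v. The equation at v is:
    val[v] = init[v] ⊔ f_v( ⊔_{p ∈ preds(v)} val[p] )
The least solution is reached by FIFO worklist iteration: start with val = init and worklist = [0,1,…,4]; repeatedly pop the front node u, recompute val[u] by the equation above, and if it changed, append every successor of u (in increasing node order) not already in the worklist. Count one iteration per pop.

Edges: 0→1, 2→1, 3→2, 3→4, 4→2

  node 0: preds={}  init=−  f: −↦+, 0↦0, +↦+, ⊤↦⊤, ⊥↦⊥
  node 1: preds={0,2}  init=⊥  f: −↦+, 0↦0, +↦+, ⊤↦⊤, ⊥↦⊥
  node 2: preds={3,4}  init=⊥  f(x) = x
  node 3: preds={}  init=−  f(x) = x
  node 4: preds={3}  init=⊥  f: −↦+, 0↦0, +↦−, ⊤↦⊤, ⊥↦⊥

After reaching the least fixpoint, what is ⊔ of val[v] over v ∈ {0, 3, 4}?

Iteration log — 8 steps:
  step 1. node 0  ⊔preds=⊥  new=−  stable
  step 2. node 1  ⊔preds=−  new=+  old=⊥  +wl: 
  step 3. node 2  ⊔preds=−  new=−  old=⊥  +wl: 1
  step 4. node 3  ⊔preds=⊥  new=−  stable
  step 5. node 4  ⊔preds=−  new=+  old=⊥  +wl: 2
  step 6. node 1  ⊔preds=−  new=+  stable
  step 7. node 2  ⊔preds=⊤  new=⊤  old=−  +wl: 1
  step 8. node 1  ⊔preds=⊤  new=⊤  old=+  +wl: 

Least fixpoint reached:
  node 0: −
  node 1: ⊤
  node 2: ⊤
  node 3: −
  node 4: +

⊤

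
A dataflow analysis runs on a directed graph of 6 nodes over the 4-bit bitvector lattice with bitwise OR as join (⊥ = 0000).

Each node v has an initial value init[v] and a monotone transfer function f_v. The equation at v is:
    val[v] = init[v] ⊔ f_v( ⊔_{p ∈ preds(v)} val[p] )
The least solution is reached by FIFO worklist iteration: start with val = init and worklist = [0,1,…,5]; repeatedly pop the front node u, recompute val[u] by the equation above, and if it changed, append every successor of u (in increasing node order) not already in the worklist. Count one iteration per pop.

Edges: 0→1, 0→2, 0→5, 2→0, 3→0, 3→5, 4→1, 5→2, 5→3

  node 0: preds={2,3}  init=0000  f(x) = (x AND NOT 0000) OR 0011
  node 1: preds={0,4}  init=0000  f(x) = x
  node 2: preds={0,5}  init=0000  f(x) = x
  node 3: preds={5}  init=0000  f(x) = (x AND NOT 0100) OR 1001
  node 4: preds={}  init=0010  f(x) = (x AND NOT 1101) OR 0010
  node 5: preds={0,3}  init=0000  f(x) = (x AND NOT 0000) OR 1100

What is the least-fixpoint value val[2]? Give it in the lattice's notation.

1111

Worklist (15 pops):
  #1 pop 0: in=0000 → 0011 (was 0000); enqueue []
  #2 pop 1: in=0011 → 0011 (was 0000); enqueue []
  #3 pop 2: in=0011 → 0011 (was 0000); enqueue [0]
  #4 pop 3: in=0000 → 1001 (was 0000); enqueue []
  #5 pop 4: in=0000 → 0010 (no change)
  #6 pop 5: in=1011 → 1111 (was 0000); enqueue [2,3]
  #7 pop 0: in=1011 → 1011 (was 0011); enqueue [1,5]
  #8 pop 2: in=1111 → 1111 (was 0011); enqueue [0]
  #9 pop 3: in=1111 → 1011 (was 1001); enqueue []
  #10 pop 1: in=1011 → 1011 (was 0011); enqueue []
  #11 pop 5: in=1011 → 1111 (no change)
  #12 pop 0: in=1111 → 1111 (was 1011); enqueue [1,2,5]
  #13 pop 1: in=1111 → 1111 (was 1011); enqueue []
  #14 pop 2: in=1111 → 1111 (no change)
  #15 pop 5: in=1111 → 1111 (no change)

Fixpoint:
  val[0] = 1111
  val[1] = 1111
  val[2] = 1111
  val[3] = 1011
  val[4] = 0010
  val[5] = 1111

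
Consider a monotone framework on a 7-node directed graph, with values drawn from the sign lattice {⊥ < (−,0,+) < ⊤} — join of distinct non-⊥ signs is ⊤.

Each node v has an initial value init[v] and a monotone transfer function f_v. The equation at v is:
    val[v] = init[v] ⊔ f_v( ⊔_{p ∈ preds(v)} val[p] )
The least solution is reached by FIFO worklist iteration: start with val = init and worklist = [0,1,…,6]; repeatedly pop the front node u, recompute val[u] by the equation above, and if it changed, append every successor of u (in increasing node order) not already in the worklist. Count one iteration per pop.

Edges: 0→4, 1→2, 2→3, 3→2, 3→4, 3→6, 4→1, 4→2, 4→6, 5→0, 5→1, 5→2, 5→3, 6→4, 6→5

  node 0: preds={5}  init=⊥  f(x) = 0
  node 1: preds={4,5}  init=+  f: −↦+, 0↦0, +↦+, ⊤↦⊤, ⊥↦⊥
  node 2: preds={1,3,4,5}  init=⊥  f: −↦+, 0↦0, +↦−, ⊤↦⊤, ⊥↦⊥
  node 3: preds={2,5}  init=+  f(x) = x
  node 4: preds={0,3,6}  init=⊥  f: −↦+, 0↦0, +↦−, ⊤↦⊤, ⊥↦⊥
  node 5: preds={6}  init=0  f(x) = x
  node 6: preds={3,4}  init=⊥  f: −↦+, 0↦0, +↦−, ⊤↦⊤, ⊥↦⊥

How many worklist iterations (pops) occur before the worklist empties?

15

Iteration log — 15 steps:
  step 1. node 0  ⊔preds=0  new=0  old=⊥  +wl: 
  step 2. node 1  ⊔preds=0  new=⊤  old=+  +wl: 
  step 3. node 2  ⊔preds=⊤  new=⊤  old=⊥  +wl: 
  step 4. node 3  ⊔preds=⊤  new=⊤  old=+  +wl: 2
  step 5. node 4  ⊔preds=⊤  new=⊤  old=⊥  +wl: 1
  step 6. node 5  ⊔preds=⊥  new=0  stable
  step 7. node 6  ⊔preds=⊤  new=⊤  old=⊥  +wl: 4,5
  step 8. node 2  ⊔preds=⊤  new=⊤  stable
  step 9. node 1  ⊔preds=⊤  new=⊤  stable
  step 10. node 4  ⊔preds=⊤  new=⊤  stable
  step 11. node 5  ⊔preds=⊤  new=⊤  old=0  +wl: 0,1,2,3
  step 12. node 0  ⊔preds=⊤  new=0  stable
  step 13. node 1  ⊔preds=⊤  new=⊤  stable
  step 14. node 2  ⊔preds=⊤  new=⊤  stable
  step 15. node 3  ⊔preds=⊤  new=⊤  stable

Least fixpoint reached:
  node 0: 0
  node 1: ⊤
  node 2: ⊤
  node 3: ⊤
  node 4: ⊤
  node 5: ⊤
  node 6: ⊤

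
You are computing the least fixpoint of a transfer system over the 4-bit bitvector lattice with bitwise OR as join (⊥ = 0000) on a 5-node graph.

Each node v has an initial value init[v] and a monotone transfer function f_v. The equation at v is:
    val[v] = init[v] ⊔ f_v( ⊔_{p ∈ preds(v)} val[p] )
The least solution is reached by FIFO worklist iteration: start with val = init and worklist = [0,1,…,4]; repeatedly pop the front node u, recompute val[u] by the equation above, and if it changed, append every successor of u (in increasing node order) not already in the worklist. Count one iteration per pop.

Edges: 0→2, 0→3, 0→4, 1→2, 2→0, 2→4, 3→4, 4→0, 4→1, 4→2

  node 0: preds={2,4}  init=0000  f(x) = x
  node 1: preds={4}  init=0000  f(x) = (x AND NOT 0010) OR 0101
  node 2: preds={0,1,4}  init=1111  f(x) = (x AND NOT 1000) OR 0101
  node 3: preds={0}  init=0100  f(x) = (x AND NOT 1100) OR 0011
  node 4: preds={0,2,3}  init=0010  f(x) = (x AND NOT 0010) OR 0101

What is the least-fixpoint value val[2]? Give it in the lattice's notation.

Worklist (8 pops):
  #1 pop 0: in=1111 → 1111 (was 0000); enqueue []
  #2 pop 1: in=0010 → 0101 (was 0000); enqueue []
  #3 pop 2: in=1111 → 1111 (no change)
  #4 pop 3: in=1111 → 0111 (was 0100); enqueue []
  #5 pop 4: in=1111 → 1111 (was 0010); enqueue [0,1,2]
  #6 pop 0: in=1111 → 1111 (no change)
  #7 pop 1: in=1111 → 1101 (was 0101); enqueue []
  #8 pop 2: in=1111 → 1111 (no change)

Fixpoint:
  val[0] = 1111
  val[1] = 1101
  val[2] = 1111
  val[3] = 0111
  val[4] = 1111

1111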